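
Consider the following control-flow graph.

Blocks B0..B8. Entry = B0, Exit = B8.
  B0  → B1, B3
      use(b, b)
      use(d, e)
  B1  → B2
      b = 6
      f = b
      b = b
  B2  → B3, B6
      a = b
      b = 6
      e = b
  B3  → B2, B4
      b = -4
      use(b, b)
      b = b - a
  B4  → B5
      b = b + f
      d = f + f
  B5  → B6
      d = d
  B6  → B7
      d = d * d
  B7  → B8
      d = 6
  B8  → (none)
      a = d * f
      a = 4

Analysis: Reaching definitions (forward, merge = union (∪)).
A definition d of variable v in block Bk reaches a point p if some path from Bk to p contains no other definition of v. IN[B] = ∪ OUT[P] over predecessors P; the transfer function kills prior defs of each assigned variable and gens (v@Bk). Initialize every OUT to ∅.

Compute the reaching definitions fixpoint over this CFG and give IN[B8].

Per-block solution:
  B0:  IN={}  OUT={}
  B1:  IN={}  OUT={b@B1, f@B1}
  B2:  IN={a@B2, b@B1, b@B3, e@B2, f@B1}  OUT={a@B2, b@B2, e@B2, f@B1}
  B3:  IN={a@B2, b@B2, e@B2, f@B1}  OUT={a@B2, b@B3, e@B2, f@B1}
  B4:  IN={a@B2, b@B3, e@B2, f@B1}  OUT={a@B2, b@B4, d@B4, e@B2, f@B1}
  B5:  IN={a@B2, b@B4, d@B4, e@B2, f@B1}  OUT={a@B2, b@B4, d@B5, e@B2, f@B1}
  B6:  IN={a@B2, b@B2, b@B4, d@B5, e@B2, f@B1}  OUT={a@B2, b@B2, b@B4, d@B6, e@B2, f@B1}
  B7:  IN={a@B2, b@B2, b@B4, d@B6, e@B2, f@B1}  OUT={a@B2, b@B2, b@B4, d@B7, e@B2, f@B1}
  B8:  IN={a@B2, b@B2, b@B4, d@B7, e@B2, f@B1}  OUT={a@B8, b@B2, b@B4, d@B7, e@B2, f@B1}

Merge at B8: IN[B8] = OUT[B7] = {a@B2, b@B2, b@B4, d@B7, e@B2, f@B1}

Answer: {a@B2, b@B2, b@B4, d@B7, e@B2, f@B1}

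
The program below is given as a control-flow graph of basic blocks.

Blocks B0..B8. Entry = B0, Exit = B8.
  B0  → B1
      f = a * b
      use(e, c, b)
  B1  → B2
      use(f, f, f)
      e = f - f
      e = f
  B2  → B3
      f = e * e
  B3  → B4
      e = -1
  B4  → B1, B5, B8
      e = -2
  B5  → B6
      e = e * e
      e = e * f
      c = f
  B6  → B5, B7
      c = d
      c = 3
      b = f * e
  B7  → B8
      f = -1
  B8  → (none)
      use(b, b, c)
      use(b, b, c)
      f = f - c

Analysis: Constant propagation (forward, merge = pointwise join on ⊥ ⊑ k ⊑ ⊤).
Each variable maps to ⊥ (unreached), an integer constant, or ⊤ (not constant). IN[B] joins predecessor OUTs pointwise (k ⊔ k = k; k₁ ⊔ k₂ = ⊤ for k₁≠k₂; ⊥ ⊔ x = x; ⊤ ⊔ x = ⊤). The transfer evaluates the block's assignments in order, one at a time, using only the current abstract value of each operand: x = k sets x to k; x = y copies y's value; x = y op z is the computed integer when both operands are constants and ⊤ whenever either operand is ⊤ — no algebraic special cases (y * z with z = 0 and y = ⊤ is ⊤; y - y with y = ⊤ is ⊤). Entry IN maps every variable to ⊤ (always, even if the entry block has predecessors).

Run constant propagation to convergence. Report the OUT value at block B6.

Answer: {a: ⊤, b: ⊤, c: 3, d: ⊤, e: ⊤, f: ⊤}

Working:
Per-block solution:
  B0:   IN=(all ⊤)   OUT=(all ⊤)
  B1:   IN=(all ⊤)   OUT=(all ⊤)
  B2:   IN=(all ⊤)   OUT=(all ⊤)
  B3:   IN=(all ⊤)   OUT={e:-1; rest ⊤}
  B4:   IN={e:-1; rest ⊤}   OUT={e:-2; rest ⊤}
  B5:   IN=(all ⊤)   OUT=(all ⊤)
  B6:   IN=(all ⊤)   OUT={c:3; rest ⊤}
  B7:   IN={c:3; rest ⊤}   OUT={c:3, f:-1; rest ⊤}
  B8:   IN=(all ⊤)   OUT=(all ⊤)

Merge at B6: IN[B6] = OUT[B5] = {a: ⊤, b: ⊤, c: ⊤, d: ⊤, e: ⊤, f: ⊤}
Applying B6's transfer function to that IN value gives OUT[B6] (row B6 above).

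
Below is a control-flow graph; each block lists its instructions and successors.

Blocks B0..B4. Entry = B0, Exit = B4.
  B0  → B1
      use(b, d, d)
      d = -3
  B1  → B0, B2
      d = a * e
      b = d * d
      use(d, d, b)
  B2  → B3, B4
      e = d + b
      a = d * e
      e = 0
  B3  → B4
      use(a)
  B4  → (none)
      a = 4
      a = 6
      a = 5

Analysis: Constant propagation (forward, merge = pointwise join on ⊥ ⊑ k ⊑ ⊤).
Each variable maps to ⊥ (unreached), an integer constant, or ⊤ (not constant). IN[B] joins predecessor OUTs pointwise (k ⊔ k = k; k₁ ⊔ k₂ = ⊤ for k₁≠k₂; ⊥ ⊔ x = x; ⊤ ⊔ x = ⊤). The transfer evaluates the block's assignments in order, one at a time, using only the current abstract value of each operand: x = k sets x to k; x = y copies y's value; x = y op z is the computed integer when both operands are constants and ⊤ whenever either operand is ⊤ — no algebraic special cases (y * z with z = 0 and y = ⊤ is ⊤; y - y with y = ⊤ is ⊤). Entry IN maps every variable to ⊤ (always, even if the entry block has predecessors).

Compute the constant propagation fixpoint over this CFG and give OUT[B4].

Converged values:
  B0:  IN=(all ⊤)  OUT={d:-3; rest ⊤}
  B1:  IN={d:-3; rest ⊤}  OUT=(all ⊤)
  B2:  IN=(all ⊤)  OUT={e:0; rest ⊤}
  B3:  IN={e:0; rest ⊤}  OUT={e:0; rest ⊤}
  B4:  IN={e:0; rest ⊤}  OUT={a:5, e:0; rest ⊤}

Merge at B4: IN[B4] = OUT[B2] ⊔ OUT[B3] = {a: ⊤, b: ⊤, c: ⊤, d: ⊤, e: 0, f: ⊤}
Applying B4's transfer function to that IN value gives OUT[B4] (row B4 above).

Answer: {a: 5, b: ⊤, c: ⊤, d: ⊤, e: 0, f: ⊤}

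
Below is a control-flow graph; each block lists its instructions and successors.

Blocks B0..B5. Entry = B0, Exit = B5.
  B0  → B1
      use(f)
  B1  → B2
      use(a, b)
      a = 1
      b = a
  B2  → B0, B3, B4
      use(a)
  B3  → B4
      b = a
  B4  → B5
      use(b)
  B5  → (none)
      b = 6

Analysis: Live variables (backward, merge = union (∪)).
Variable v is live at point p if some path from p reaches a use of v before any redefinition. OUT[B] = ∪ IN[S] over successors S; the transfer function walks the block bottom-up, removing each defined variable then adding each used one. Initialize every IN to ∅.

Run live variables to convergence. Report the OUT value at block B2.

Per-block solution:
  B0:  IN={a, b, f}  OUT={a, b, f}
  B1:  IN={a, b, f}  OUT={a, b, f}
  B2:  IN={a, b, f}  OUT={a, b, f}
  B3:  IN={a}  OUT={b}
  B4:  IN={b}  OUT={}
  B5:  IN={}  OUT={}

Merge at B2: OUT[B2] = IN[B0] ⊔ IN[B3] ⊔ IN[B4] = {a, b, f}

Answer: {a, b, f}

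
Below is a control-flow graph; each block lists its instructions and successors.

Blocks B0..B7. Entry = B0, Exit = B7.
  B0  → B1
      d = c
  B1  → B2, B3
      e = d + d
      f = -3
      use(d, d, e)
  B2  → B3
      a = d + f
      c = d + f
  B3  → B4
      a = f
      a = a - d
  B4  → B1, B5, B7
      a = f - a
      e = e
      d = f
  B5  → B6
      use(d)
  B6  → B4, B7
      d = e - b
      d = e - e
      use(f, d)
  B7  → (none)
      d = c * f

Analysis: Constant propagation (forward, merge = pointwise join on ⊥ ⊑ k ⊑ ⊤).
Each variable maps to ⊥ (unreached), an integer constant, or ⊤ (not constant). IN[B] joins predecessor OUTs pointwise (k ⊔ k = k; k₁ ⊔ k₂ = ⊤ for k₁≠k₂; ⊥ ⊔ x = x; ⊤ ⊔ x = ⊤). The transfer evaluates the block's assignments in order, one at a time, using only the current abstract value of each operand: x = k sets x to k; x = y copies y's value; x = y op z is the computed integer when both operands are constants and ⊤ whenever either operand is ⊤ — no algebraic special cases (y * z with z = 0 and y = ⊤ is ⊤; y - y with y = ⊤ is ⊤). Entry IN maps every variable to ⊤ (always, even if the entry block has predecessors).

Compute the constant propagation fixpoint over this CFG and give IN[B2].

Per-block solution:
  B0:   IN=(all ⊤)   OUT=(all ⊤)
  B1:   IN=(all ⊤)   OUT={f:-3; rest ⊤}
  B2:   IN={f:-3; rest ⊤}   OUT={f:-3; rest ⊤}
  B3:   IN={f:-3; rest ⊤}   OUT={f:-3; rest ⊤}
  B4:   IN={f:-3; rest ⊤}   OUT={d:-3, f:-3; rest ⊤}
  B5:   IN={d:-3, f:-3; rest ⊤}   OUT={d:-3, f:-3; rest ⊤}
  B6:   IN={d:-3, f:-3; rest ⊤}   OUT={f:-3; rest ⊤}
  B7:   IN={f:-3; rest ⊤}   OUT={f:-3; rest ⊤}

Merge at B2: IN[B2] = OUT[B1] = {a: ⊤, b: ⊤, c: ⊤, d: ⊤, e: ⊤, f: -3}

Answer: {a: ⊤, b: ⊤, c: ⊤, d: ⊤, e: ⊤, f: -3}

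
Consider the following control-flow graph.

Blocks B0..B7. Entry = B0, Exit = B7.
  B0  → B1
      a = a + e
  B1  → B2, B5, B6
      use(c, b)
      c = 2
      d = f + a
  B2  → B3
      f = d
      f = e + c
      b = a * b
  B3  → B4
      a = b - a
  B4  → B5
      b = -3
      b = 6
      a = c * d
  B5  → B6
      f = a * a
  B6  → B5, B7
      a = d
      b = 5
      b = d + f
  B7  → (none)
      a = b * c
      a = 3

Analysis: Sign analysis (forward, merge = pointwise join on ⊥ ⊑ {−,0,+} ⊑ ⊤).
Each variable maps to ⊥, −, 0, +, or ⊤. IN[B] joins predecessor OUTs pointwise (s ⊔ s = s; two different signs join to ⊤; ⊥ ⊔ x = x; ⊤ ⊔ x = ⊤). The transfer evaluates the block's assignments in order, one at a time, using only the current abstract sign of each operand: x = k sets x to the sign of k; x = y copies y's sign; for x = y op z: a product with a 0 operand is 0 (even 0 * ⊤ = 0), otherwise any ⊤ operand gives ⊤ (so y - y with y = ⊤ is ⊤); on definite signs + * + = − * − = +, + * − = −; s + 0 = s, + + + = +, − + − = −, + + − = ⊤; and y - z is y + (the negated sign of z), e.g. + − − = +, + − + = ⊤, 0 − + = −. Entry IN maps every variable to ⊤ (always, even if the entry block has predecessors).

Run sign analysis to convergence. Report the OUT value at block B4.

Per-block solution:
  B0:  IN=(all ⊤)  OUT=(all ⊤)
  B1:  IN=(all ⊤)  OUT={c:+; rest ⊤}
  B2:  IN={c:+; rest ⊤}  OUT={c:+; rest ⊤}
  B3:  IN={c:+; rest ⊤}  OUT={c:+; rest ⊤}
  B4:  IN={c:+; rest ⊤}  OUT={b:+, c:+; rest ⊤}
  B5:  IN={c:+; rest ⊤}  OUT={c:+; rest ⊤}
  B6:  IN={c:+; rest ⊤}  OUT={c:+; rest ⊤}
  B7:  IN={c:+; rest ⊤}  OUT={a:+, c:+; rest ⊤}

Merge at B4: IN[B4] = OUT[B3] = {a: ⊤, b: ⊤, c: +, d: ⊤, e: ⊤, f: ⊤}
Applying B4's transfer function to that IN value gives OUT[B4] (row B4 above).

Answer: {a: ⊤, b: +, c: +, d: ⊤, e: ⊤, f: ⊤}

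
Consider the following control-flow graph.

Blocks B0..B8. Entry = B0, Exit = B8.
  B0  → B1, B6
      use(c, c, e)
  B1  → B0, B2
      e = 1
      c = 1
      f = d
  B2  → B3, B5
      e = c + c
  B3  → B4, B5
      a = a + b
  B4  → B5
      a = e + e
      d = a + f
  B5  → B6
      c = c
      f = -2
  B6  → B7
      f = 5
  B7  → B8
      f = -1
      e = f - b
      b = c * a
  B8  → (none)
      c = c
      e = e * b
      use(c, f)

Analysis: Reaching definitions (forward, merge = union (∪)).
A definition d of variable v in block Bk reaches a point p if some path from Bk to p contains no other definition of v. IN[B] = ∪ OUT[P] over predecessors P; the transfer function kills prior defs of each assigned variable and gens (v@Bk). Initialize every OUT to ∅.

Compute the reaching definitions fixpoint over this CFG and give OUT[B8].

Per-block solution:
  B0:   IN={c@B1, e@B1, f@B1}   OUT={c@B1, e@B1, f@B1}
  B1:   IN={c@B1, e@B1, f@B1}   OUT={c@B1, e@B1, f@B1}
  B2:   IN={c@B1, e@B1, f@B1}   OUT={c@B1, e@B2, f@B1}
  B3:   IN={c@B1, e@B2, f@B1}   OUT={a@B3, c@B1, e@B2, f@B1}
  B4:   IN={a@B3, c@B1, e@B2, f@B1}   OUT={a@B4, c@B1, d@B4, e@B2, f@B1}
  B5:   IN={a@B3, a@B4, c@B1, d@B4, e@B2, f@B1}   OUT={a@B3, a@B4, c@B5, d@B4, e@B2, f@B5}
  B6:   IN={a@B3, a@B4, c@B1, c@B5, d@B4, e@B1, e@B2, f@B1, f@B5}   OUT={a@B3, a@B4, c@B1, c@B5, d@B4, e@B1, e@B2, f@B6}
  B7:   IN={a@B3, a@B4, c@B1, c@B5, d@B4, e@B1, e@B2, f@B6}   OUT={a@B3, a@B4, b@B7, c@B1, c@B5, d@B4, e@B7, f@B7}
  B8:   IN={a@B3, a@B4, b@B7, c@B1, c@B5, d@B4, e@B7, f@B7}   OUT={a@B3, a@B4, b@B7, c@B8, d@B4, e@B8, f@B7}

Merge at B8: IN[B8] = OUT[B7] = {a@B3, a@B4, b@B7, c@B1, c@B5, d@B4, e@B7, f@B7}
Applying B8's transfer function to that IN value gives OUT[B8] (row B8 above).

Answer: {a@B3, a@B4, b@B7, c@B8, d@B4, e@B8, f@B7}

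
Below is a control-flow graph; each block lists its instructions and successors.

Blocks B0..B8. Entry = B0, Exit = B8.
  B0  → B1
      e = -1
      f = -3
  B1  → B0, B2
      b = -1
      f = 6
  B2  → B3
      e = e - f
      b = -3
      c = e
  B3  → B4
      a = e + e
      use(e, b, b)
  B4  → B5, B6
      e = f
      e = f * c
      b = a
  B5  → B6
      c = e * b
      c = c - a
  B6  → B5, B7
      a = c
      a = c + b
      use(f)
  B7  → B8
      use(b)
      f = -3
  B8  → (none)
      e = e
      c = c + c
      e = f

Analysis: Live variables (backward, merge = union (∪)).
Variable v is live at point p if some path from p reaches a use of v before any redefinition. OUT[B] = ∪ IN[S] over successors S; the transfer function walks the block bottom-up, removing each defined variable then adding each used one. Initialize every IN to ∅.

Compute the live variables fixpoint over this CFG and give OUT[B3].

Answer: {a, c, f}

Working:
Converged values:
  B0: | IN={} | OUT={e}
  B1: | IN={e} | OUT={e, f}
  B2: | IN={e, f} | OUT={b, c, e, f}
  B3: | IN={b, c, e, f} | OUT={a, c, f}
  B4: | IN={a, c, f} | OUT={a, b, c, e, f}
  B5: | IN={a, b, e, f} | OUT={b, c, e, f}
  B6: | IN={b, c, e, f} | OUT={a, b, c, e, f}
  B7: | IN={b, c, e} | OUT={c, e, f}
  B8: | IN={c, e, f} | OUT={}

Merge at B3: OUT[B3] = IN[B4] = {a, c, f}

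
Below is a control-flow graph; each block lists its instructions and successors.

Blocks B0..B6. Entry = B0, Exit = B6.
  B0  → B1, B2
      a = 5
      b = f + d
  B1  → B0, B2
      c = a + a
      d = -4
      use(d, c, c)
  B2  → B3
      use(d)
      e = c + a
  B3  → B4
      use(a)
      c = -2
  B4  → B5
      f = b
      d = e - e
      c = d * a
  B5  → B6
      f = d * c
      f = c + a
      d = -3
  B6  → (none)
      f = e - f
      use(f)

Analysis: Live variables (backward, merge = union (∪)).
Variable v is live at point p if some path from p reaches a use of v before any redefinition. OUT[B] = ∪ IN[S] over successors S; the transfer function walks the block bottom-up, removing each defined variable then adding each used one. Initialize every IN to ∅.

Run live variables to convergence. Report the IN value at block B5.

Fixpoint table:
  B0:  IN={c, d, f}  OUT={a, b, c, d, f}
  B1:  IN={a, b, f}  OUT={a, b, c, d, f}
  B2:  IN={a, b, c, d}  OUT={a, b, e}
  B3:  IN={a, b, e}  OUT={a, b, e}
  B4:  IN={a, b, e}  OUT={a, c, d, e}
  B5:  IN={a, c, d, e}  OUT={e, f}
  B6:  IN={e, f}  OUT={}

Merge at B5: OUT[B5] = IN[B6] = {e, f}
Applying B5's transfer function to that OUT value gives IN[B5] (row B5 above).

Answer: {a, c, d, e}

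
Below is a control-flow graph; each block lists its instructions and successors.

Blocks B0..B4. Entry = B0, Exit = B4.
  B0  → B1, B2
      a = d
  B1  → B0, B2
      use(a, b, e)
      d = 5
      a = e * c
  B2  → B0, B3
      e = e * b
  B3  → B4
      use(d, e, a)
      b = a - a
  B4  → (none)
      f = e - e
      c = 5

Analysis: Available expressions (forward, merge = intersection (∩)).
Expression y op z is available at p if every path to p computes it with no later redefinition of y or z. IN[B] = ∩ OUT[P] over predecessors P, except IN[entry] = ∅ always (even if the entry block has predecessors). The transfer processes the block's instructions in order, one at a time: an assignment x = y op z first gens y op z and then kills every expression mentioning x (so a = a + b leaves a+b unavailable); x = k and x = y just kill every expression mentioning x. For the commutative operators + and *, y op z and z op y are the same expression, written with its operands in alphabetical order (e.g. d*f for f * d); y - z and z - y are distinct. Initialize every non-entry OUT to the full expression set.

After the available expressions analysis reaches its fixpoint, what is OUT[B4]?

Converged values:
  B0:  IN={}  OUT={}
  B1:  IN={}  OUT={c*e}
  B2:  IN={}  OUT={}
  B3:  IN={}  OUT={a-a}
  B4:  IN={a-a}  OUT={a-a, e-e}

Merge at B4: IN[B4] = OUT[B3] = {a-a}
Applying B4's transfer function to that IN value gives OUT[B4] (row B4 above).

Answer: {a-a, e-e}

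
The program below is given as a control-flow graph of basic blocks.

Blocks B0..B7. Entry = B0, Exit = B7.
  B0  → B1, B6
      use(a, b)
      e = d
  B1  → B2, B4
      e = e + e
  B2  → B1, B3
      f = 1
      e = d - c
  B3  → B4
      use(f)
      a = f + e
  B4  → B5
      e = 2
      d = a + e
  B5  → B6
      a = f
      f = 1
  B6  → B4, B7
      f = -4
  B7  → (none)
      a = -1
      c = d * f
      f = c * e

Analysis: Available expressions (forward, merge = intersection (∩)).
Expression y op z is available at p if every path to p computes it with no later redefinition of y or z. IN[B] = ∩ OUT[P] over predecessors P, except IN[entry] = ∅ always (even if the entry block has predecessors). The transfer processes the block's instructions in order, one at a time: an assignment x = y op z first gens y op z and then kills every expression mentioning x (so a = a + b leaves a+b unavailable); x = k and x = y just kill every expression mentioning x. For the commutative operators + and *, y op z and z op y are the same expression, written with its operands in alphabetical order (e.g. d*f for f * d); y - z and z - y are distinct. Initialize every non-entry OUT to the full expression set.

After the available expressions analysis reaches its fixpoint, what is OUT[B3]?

Per-block solution:
  B0:   IN={}   OUT={}
  B1:   IN={}   OUT={}
  B2:   IN={}   OUT={d-c}
  B3:   IN={d-c}   OUT={d-c, e+f}
  B4:   IN={}   OUT={a+e}
  B5:   IN={a+e}   OUT={}
  B6:   IN={}   OUT={}
  B7:   IN={}   OUT={c*e}

Merge at B3: IN[B3] = OUT[B2] = {d-c}
Applying B3's transfer function to that IN value gives OUT[B3] (row B3 above).

Answer: {d-c, e+f}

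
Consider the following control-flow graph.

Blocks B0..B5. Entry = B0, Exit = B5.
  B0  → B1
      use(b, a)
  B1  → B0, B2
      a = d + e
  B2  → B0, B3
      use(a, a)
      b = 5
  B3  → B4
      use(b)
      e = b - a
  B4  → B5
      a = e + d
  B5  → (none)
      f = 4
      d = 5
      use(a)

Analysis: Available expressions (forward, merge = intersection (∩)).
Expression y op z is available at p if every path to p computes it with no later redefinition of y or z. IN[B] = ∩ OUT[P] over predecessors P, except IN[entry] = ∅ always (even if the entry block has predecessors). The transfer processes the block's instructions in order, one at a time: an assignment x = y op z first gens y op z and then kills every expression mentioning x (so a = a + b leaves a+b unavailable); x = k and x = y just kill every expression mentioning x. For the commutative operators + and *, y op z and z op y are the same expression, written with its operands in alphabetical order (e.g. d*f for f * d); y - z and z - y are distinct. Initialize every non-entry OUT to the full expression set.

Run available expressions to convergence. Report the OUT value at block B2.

Answer: {d+e}

Derivation:
Converged values:
  B0:   IN={}   OUT={}
  B1:   IN={}   OUT={d+e}
  B2:   IN={d+e}   OUT={d+e}
  B3:   IN={d+e}   OUT={b-a}
  B4:   IN={b-a}   OUT={d+e}
  B5:   IN={d+e}   OUT={}

Merge at B2: IN[B2] = OUT[B1] = {d+e}
Applying B2's transfer function to that IN value gives OUT[B2] (row B2 above).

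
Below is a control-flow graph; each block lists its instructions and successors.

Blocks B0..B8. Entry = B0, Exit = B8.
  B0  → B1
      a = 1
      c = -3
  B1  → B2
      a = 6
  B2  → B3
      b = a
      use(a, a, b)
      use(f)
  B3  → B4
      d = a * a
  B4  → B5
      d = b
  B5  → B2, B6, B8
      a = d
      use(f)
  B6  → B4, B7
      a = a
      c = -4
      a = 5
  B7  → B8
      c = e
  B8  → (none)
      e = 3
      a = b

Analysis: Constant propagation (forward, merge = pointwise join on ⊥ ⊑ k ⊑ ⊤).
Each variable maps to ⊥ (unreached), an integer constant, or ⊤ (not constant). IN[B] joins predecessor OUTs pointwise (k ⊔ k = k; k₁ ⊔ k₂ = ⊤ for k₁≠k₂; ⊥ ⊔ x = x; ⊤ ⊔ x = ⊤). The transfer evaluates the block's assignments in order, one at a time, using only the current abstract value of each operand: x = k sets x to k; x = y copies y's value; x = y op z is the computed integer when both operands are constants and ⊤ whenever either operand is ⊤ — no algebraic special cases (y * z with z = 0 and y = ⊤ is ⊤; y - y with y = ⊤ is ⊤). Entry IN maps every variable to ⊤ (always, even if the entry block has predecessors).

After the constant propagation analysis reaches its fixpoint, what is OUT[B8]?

Fixpoint table:
  B0:  IN=(all ⊤)  OUT={a:1, c:-3; rest ⊤}
  B1:  IN={a:1, c:-3; rest ⊤}  OUT={a:6, c:-3; rest ⊤}
  B2:  IN={a:6; rest ⊤}  OUT={a:6, b:6; rest ⊤}
  B3:  IN={a:6, b:6; rest ⊤}  OUT={a:6, b:6, d:36; rest ⊤}
  B4:  IN={b:6; rest ⊤}  OUT={b:6, d:6; rest ⊤}
  B5:  IN={b:6, d:6; rest ⊤}  OUT={a:6, b:6, d:6; rest ⊤}
  B6:  IN={a:6, b:6, d:6; rest ⊤}  OUT={a:5, b:6, c:-4, d:6; rest ⊤}
  B7:  IN={a:5, b:6, c:-4, d:6; rest ⊤}  OUT={a:5, b:6, d:6; rest ⊤}
  B8:  IN={b:6, d:6; rest ⊤}  OUT={a:6, b:6, d:6, e:3; rest ⊤}

Merge at B8: IN[B8] = OUT[B5] ⊔ OUT[B7] = {a: ⊤, b: 6, c: ⊤, d: 6, e: ⊤, f: ⊤}
Applying B8's transfer function to that IN value gives OUT[B8] (row B8 above).

Answer: {a: 6, b: 6, c: ⊤, d: 6, e: 3, f: ⊤}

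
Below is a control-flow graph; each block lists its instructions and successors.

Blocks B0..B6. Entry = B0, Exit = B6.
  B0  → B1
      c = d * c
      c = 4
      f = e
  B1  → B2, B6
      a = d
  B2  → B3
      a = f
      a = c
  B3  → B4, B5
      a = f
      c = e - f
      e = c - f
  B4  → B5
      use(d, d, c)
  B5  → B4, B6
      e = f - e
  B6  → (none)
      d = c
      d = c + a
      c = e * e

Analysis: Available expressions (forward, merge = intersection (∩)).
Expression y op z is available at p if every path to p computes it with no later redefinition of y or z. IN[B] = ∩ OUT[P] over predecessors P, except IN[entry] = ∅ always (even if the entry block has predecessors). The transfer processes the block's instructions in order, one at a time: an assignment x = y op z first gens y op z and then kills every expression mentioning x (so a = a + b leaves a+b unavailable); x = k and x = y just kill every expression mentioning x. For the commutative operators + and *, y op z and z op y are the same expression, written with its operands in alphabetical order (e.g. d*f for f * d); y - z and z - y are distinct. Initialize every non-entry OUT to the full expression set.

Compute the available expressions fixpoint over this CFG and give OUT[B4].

Fixpoint table:
  B0: | IN={} | OUT={}
  B1: | IN={} | OUT={}
  B2: | IN={} | OUT={}
  B3: | IN={} | OUT={c-f}
  B4: | IN={c-f} | OUT={c-f}
  B5: | IN={c-f} | OUT={c-f}
  B6: | IN={} | OUT={e*e}

Merge at B4: IN[B4] = OUT[B3] ∩ OUT[B5] = {c-f}
Applying B4's transfer function to that IN value gives OUT[B4] (row B4 above).

Answer: {c-f}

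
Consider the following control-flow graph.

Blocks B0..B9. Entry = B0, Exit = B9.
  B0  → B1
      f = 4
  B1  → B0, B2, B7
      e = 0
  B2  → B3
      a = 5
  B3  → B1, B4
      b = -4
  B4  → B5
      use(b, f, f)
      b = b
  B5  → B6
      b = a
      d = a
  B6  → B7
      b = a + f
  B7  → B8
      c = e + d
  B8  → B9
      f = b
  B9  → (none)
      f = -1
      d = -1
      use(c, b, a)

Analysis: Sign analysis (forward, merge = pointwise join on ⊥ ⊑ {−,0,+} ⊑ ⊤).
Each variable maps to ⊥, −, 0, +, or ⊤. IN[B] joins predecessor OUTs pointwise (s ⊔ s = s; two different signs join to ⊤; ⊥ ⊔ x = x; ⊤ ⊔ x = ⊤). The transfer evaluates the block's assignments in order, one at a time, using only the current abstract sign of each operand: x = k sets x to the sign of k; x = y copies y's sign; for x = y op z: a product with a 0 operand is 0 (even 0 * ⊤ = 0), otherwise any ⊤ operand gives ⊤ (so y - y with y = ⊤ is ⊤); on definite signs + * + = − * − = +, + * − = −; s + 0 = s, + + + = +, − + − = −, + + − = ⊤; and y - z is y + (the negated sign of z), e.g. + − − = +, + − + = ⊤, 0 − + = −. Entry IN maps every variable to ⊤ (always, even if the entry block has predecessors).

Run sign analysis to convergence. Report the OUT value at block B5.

Per-block solution:
  B0:  IN=(all ⊤)  OUT={f:+; rest ⊤}
  B1:  IN={f:+; rest ⊤}  OUT={e:0, f:+; rest ⊤}
  B2:  IN={e:0, f:+; rest ⊤}  OUT={a:+, e:0, f:+; rest ⊤}
  B3:  IN={a:+, e:0, f:+; rest ⊤}  OUT={a:+, b:-, e:0, f:+; rest ⊤}
  B4:  IN={a:+, b:-, e:0, f:+; rest ⊤}  OUT={a:+, b:-, e:0, f:+; rest ⊤}
  B5:  IN={a:+, b:-, e:0, f:+; rest ⊤}  OUT={a:+, b:+, d:+, e:0, f:+; rest ⊤}
  B6:  IN={a:+, b:+, d:+, e:0, f:+; rest ⊤}  OUT={a:+, b:+, d:+, e:0, f:+; rest ⊤}
  B7:  IN={e:0, f:+; rest ⊤}  OUT={e:0, f:+; rest ⊤}
  B8:  IN={e:0, f:+; rest ⊤}  OUT={e:0; rest ⊤}
  B9:  IN={e:0; rest ⊤}  OUT={d:-, e:0, f:-; rest ⊤}

Merge at B5: IN[B5] = OUT[B4] = {a: +, b: -, c: ⊤, d: ⊤, e: 0, f: +}
Applying B5's transfer function to that IN value gives OUT[B5] (row B5 above).

Answer: {a: +, b: +, c: ⊤, d: +, e: 0, f: +}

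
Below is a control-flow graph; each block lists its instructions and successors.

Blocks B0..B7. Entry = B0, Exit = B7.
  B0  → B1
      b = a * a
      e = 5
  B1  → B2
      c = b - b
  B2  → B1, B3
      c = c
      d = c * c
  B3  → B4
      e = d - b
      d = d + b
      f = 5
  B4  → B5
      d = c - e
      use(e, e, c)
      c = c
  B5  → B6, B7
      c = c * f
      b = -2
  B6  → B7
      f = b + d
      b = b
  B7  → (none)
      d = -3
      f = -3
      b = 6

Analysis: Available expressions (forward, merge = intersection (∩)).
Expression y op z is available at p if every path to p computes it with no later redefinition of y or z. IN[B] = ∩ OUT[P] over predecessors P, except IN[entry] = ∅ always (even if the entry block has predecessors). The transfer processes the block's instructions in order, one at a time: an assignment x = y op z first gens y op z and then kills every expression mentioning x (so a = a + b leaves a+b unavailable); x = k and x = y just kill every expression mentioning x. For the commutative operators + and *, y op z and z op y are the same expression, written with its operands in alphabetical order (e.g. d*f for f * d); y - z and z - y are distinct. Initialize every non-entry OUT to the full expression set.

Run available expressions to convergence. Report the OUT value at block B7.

Per-block solution:
  B0: | IN={} | OUT={a*a}
  B1: | IN={a*a} | OUT={a*a, b-b}
  B2: | IN={a*a, b-b} | OUT={a*a, b-b, c*c}
  B3: | IN={a*a, b-b, c*c} | OUT={a*a, b-b, c*c}
  B4: | IN={a*a, b-b, c*c} | OUT={a*a, b-b}
  B5: | IN={a*a, b-b} | OUT={a*a}
  B6: | IN={a*a} | OUT={a*a}
  B7: | IN={a*a} | OUT={a*a}

Merge at B7: IN[B7] = OUT[B5] ∩ OUT[B6] = {a*a}
Applying B7's transfer function to that IN value gives OUT[B7] (row B7 above).

Answer: {a*a}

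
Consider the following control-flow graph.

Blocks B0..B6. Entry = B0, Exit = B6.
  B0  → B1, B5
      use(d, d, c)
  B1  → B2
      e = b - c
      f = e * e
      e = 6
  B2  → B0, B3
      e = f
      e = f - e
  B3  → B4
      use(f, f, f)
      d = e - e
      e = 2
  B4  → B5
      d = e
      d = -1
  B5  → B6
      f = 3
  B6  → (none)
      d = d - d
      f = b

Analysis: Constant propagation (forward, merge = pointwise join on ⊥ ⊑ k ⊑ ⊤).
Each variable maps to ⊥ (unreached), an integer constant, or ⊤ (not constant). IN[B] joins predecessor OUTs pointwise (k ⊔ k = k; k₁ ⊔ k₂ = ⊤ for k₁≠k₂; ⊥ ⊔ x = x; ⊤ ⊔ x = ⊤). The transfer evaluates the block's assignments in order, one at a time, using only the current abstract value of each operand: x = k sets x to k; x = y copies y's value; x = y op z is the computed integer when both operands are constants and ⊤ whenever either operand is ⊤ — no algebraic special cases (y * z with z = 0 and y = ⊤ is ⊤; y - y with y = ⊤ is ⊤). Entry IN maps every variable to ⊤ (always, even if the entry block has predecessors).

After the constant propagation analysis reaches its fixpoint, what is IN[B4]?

Answer: {a: ⊤, b: ⊤, c: ⊤, d: ⊤, e: 2, f: ⊤}

Trace:
Converged values:
  B0: | IN=(all ⊤) | OUT=(all ⊤)
  B1: | IN=(all ⊤) | OUT={e:6; rest ⊤}
  B2: | IN={e:6; rest ⊤} | OUT=(all ⊤)
  B3: | IN=(all ⊤) | OUT={e:2; rest ⊤}
  B4: | IN={e:2; rest ⊤} | OUT={d:-1, e:2; rest ⊤}
  B5: | IN=(all ⊤) | OUT={f:3; rest ⊤}
  B6: | IN={f:3; rest ⊤} | OUT=(all ⊤)

Merge at B4: IN[B4] = OUT[B3] = {a: ⊤, b: ⊤, c: ⊤, d: ⊤, e: 2, f: ⊤}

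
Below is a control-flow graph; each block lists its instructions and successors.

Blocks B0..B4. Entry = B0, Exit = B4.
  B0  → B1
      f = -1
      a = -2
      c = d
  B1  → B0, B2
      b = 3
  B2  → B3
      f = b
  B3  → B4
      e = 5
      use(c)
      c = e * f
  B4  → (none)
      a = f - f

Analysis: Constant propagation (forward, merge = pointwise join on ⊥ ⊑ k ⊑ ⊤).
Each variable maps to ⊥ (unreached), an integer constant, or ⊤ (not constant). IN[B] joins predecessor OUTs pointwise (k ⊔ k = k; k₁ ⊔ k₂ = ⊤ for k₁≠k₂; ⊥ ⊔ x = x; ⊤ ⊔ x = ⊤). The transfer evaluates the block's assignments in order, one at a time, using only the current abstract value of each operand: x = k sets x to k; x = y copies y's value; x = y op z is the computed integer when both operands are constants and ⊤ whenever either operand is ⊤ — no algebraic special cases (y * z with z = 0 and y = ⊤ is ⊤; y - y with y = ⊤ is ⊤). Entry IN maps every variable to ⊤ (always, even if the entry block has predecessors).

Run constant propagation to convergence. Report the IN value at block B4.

Answer: {a: -2, b: 3, c: 15, d: ⊤, e: 5, f: 3}

Trace:
Fixpoint table:
  B0: | IN=(all ⊤) | OUT={a:-2, f:-1; rest ⊤}
  B1: | IN={a:-2, f:-1; rest ⊤} | OUT={a:-2, b:3, f:-1; rest ⊤}
  B2: | IN={a:-2, b:3, f:-1; rest ⊤} | OUT={a:-2, b:3, f:3; rest ⊤}
  B3: | IN={a:-2, b:3, f:3; rest ⊤} | OUT={a:-2, b:3, c:15, e:5, f:3; rest ⊤}
  B4: | IN={a:-2, b:3, c:15, e:5, f:3; rest ⊤} | OUT={a:0, b:3, c:15, e:5, f:3; rest ⊤}

Merge at B4: IN[B4] = OUT[B3] = {a: -2, b: 3, c: 15, d: ⊤, e: 5, f: 3}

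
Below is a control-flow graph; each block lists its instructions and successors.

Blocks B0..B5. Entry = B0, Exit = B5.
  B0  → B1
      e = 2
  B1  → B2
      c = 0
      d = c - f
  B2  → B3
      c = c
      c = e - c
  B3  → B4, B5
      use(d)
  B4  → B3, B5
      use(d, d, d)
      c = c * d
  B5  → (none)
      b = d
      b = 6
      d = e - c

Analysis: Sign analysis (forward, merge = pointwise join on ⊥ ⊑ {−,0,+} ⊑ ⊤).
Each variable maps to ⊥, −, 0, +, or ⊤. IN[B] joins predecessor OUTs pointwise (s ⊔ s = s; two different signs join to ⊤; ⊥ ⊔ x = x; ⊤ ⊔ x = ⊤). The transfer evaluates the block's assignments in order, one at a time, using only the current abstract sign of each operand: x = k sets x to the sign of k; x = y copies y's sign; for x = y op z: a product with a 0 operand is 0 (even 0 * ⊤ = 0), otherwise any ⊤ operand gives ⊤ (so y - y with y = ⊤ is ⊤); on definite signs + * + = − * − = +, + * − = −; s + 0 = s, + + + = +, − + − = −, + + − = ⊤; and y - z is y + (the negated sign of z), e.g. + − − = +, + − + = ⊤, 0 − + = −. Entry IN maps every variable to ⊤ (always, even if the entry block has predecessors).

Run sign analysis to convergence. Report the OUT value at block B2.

Answer: {a: ⊤, b: ⊤, c: +, d: ⊤, e: +, f: ⊤}

Working:
Converged values:
  B0: | IN=(all ⊤) | OUT={e:+; rest ⊤}
  B1: | IN={e:+; rest ⊤} | OUT={c:0, e:+; rest ⊤}
  B2: | IN={c:0, e:+; rest ⊤} | OUT={c:+, e:+; rest ⊤}
  B3: | IN={e:+; rest ⊤} | OUT={e:+; rest ⊤}
  B4: | IN={e:+; rest ⊤} | OUT={e:+; rest ⊤}
  B5: | IN={e:+; rest ⊤} | OUT={b:+, e:+; rest ⊤}

Merge at B2: IN[B2] = OUT[B1] = {a: ⊤, b: ⊤, c: 0, d: ⊤, e: +, f: ⊤}
Applying B2's transfer function to that IN value gives OUT[B2] (row B2 above).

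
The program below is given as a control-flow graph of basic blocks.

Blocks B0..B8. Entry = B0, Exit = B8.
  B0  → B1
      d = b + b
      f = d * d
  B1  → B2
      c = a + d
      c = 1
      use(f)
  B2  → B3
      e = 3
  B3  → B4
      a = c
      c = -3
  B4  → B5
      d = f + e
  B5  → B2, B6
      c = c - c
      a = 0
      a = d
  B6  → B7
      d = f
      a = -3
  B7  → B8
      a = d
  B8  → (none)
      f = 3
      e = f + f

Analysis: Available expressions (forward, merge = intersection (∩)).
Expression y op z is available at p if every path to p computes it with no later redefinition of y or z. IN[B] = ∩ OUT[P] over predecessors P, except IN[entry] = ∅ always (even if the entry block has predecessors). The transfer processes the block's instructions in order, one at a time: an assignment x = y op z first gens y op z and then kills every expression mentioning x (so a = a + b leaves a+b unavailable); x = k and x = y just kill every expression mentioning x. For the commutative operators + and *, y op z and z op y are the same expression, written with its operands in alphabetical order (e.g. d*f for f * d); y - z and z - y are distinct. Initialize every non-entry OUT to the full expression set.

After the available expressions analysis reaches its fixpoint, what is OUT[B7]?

Answer: {b+b, e+f}

Trace:
Per-block solution:
  B0:   IN={}   OUT={b+b, d*d}
  B1:   IN={b+b, d*d}   OUT={a+d, b+b, d*d}
  B2:   IN={b+b}   OUT={b+b}
  B3:   IN={b+b}   OUT={b+b}
  B4:   IN={b+b}   OUT={b+b, e+f}
  B5:   IN={b+b, e+f}   OUT={b+b, e+f}
  B6:   IN={b+b, e+f}   OUT={b+b, e+f}
  B7:   IN={b+b, e+f}   OUT={b+b, e+f}
  B8:   IN={b+b, e+f}   OUT={b+b, f+f}

Merge at B7: IN[B7] = OUT[B6] = {b+b, e+f}
Applying B7's transfer function to that IN value gives OUT[B7] (row B7 above).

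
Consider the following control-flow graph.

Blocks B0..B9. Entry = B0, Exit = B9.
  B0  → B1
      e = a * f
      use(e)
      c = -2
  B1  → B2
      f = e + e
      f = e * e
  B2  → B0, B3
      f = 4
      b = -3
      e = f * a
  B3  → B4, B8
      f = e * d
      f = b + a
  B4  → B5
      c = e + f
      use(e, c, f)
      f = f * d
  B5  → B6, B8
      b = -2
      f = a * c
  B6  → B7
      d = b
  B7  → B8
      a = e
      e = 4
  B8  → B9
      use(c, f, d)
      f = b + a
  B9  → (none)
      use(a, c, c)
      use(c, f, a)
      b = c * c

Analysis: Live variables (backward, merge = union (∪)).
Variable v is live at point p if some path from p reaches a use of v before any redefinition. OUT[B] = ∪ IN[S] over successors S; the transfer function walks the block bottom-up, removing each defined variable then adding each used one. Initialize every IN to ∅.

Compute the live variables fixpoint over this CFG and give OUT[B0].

Answer: {a, c, d, e}

Trace:
Per-block solution:
  B0:  IN={a, d, f}  OUT={a, c, d, e}
  B1:  IN={a, c, d, e}  OUT={a, c, d}
  B2:  IN={a, c, d}  OUT={a, b, c, d, e, f}
  B3:  IN={a, b, c, d, e}  OUT={a, b, c, d, e, f}
  B4:  IN={a, d, e, f}  OUT={a, c, d, e}
  B5:  IN={a, c, d, e}  OUT={a, b, c, d, e, f}
  B6:  IN={b, c, e, f}  OUT={b, c, d, e, f}
  B7:  IN={b, c, d, e, f}  OUT={a, b, c, d, f}
  B8:  IN={a, b, c, d, f}  OUT={a, c, f}
  B9:  IN={a, c, f}  OUT={}

Merge at B0: OUT[B0] = IN[B1] = {a, c, d, e}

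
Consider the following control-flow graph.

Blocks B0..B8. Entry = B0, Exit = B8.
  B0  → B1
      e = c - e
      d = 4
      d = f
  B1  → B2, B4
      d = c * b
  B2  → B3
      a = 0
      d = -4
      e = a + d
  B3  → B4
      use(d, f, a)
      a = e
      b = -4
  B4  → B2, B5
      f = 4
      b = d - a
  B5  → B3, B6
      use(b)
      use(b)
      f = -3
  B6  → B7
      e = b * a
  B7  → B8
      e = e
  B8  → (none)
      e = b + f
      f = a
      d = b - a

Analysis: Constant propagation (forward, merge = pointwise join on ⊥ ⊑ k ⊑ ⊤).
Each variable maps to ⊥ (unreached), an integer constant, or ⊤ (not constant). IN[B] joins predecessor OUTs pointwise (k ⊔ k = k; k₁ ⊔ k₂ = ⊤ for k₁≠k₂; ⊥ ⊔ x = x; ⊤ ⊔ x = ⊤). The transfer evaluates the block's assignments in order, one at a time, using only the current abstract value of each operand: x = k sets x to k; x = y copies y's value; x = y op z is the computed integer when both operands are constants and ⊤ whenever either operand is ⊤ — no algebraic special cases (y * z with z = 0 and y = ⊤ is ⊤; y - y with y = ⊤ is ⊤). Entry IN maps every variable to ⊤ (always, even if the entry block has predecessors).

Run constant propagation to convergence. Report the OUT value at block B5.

Per-block solution:
  B0: | IN=(all ⊤) | OUT=(all ⊤)
  B1: | IN=(all ⊤) | OUT=(all ⊤)
  B2: | IN=(all ⊤) | OUT={a:0, d:-4, e:-4; rest ⊤}
  B3: | IN=(all ⊤) | OUT={b:-4; rest ⊤}
  B4: | IN=(all ⊤) | OUT={f:4; rest ⊤}
  B5: | IN={f:4; rest ⊤} | OUT={f:-3; rest ⊤}
  B6: | IN={f:-3; rest ⊤} | OUT={f:-3; rest ⊤}
  B7: | IN={f:-3; rest ⊤} | OUT={f:-3; rest ⊤}
  B8: | IN={f:-3; rest ⊤} | OUT=(all ⊤)

Merge at B5: IN[B5] = OUT[B4] = {a: ⊤, b: ⊤, c: ⊤, d: ⊤, e: ⊤, f: 4}
Applying B5's transfer function to that IN value gives OUT[B5] (row B5 above).

Answer: {a: ⊤, b: ⊤, c: ⊤, d: ⊤, e: ⊤, f: -3}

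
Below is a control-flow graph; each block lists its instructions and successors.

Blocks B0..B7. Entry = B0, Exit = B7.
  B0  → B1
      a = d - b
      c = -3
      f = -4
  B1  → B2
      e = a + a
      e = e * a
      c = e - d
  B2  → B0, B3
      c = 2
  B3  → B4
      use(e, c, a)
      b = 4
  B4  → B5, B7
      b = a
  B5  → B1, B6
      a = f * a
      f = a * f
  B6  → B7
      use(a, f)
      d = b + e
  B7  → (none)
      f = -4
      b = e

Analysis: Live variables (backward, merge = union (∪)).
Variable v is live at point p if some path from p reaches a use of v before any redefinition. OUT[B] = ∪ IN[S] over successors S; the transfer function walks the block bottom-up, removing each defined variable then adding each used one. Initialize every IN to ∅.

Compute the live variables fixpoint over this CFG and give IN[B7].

Converged values:
  B0:   IN={b, d}   OUT={a, b, d, f}
  B1:   IN={a, b, d, f}   OUT={a, b, d, e, f}
  B2:   IN={a, b, d, e, f}   OUT={a, b, c, d, e, f}
  B3:   IN={a, c, d, e, f}   OUT={a, d, e, f}
  B4:   IN={a, d, e, f}   OUT={a, b, d, e, f}
  B5:   IN={a, b, d, e, f}   OUT={a, b, d, e, f}
  B6:   IN={a, b, e, f}   OUT={e}
  B7:   IN={e}   OUT={}

B7 is the boundary node: OUT[B7] = {}
Applying B7's transfer function to that OUT value gives IN[B7] (row B7 above).

Answer: {e}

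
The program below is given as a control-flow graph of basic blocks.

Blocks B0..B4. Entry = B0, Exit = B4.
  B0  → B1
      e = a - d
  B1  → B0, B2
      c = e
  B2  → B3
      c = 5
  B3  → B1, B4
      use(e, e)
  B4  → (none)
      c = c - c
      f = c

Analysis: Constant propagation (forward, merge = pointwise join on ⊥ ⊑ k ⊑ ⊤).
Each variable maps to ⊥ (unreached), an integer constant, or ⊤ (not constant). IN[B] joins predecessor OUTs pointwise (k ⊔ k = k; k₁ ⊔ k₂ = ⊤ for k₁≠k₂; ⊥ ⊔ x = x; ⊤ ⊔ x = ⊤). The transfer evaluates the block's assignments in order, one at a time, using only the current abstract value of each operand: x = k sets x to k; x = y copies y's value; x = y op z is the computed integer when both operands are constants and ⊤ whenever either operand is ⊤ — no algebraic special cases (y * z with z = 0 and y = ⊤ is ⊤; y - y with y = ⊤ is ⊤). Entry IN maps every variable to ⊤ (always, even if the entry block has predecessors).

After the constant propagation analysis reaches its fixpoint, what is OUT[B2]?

Answer: {a: ⊤, b: ⊤, c: 5, d: ⊤, e: ⊤, f: ⊤}

Working:
Per-block solution:
  B0:  IN=(all ⊤)  OUT=(all ⊤)
  B1:  IN=(all ⊤)  OUT=(all ⊤)
  B2:  IN=(all ⊤)  OUT={c:5; rest ⊤}
  B3:  IN={c:5; rest ⊤}  OUT={c:5; rest ⊤}
  B4:  IN={c:5; rest ⊤}  OUT={c:0, f:0; rest ⊤}

Merge at B2: IN[B2] = OUT[B1] = {a: ⊤, b: ⊤, c: ⊤, d: ⊤, e: ⊤, f: ⊤}
Applying B2's transfer function to that IN value gives OUT[B2] (row B2 above).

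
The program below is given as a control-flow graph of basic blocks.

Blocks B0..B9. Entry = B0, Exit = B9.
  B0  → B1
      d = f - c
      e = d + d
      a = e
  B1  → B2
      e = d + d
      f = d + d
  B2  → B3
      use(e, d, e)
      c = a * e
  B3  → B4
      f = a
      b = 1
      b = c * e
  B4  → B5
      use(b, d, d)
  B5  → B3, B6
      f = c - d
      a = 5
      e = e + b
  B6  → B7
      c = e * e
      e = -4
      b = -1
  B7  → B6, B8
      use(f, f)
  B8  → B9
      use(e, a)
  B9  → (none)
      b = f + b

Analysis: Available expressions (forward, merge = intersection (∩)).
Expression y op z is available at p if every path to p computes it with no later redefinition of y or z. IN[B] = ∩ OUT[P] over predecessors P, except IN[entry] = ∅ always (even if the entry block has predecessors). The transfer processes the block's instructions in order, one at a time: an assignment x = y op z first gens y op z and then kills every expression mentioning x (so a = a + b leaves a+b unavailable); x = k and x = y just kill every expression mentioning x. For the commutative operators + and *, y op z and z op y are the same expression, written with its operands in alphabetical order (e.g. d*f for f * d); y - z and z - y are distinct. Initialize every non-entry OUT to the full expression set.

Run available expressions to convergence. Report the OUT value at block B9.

Per-block solution:
  B0: | IN={} | OUT={d+d, f-c}
  B1: | IN={d+d, f-c} | OUT={d+d}
  B2: | IN={d+d} | OUT={a*e, d+d}
  B3: | IN={d+d} | OUT={c*e, d+d}
  B4: | IN={c*e, d+d} | OUT={c*e, d+d}
  B5: | IN={c*e, d+d} | OUT={c-d, d+d}
  B6: | IN={d+d} | OUT={d+d}
  B7: | IN={d+d} | OUT={d+d}
  B8: | IN={d+d} | OUT={d+d}
  B9: | IN={d+d} | OUT={d+d}

Merge at B9: IN[B9] = OUT[B8] = {d+d}
Applying B9's transfer function to that IN value gives OUT[B9] (row B9 above).

Answer: {d+d}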